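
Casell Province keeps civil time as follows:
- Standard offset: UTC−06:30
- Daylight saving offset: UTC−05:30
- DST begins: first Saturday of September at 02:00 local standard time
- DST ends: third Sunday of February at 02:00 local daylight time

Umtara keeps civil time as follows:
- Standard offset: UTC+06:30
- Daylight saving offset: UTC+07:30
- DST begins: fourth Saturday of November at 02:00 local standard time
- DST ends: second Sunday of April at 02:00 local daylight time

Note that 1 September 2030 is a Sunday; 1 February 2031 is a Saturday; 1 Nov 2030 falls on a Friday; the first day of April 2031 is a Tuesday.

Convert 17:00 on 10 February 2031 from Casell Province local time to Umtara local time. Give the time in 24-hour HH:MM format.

1 September 2030 is a Sunday, so the first Saturday is September 7.
1 February 2031 is a Saturday, so the first Sunday is February 2 and the third is February 16.
Daylight saving runs 7 September 2030 – 16 February 2031; 10 February 2031 is inside that window, so Casell Province is at UTC−05:30.
17:00 Casell Province + 5h30m = 22:30 UTC.
1 November 2030 is a Friday, so the first Saturday is November 2 and the fourth is November 23.
1 April 2031 is a Tuesday, so the first Sunday is April 6 and the second is April 13.
At the standard offset (UTC+06:30), 22:30 UTC + 6h30m = 05:00 Umtara standard time (rolling into the next day, 11 February 2031).
The standard-time date in Umtara, 11 February 2031, falls between 23 November 2030 and 13 April 2031, so daylight saving is in effect and Umtara is at UTC+07:30.
22:30 UTC + 7h30m = 06:00 Umtara (rolling into the next day, 11 February 2031).

06:00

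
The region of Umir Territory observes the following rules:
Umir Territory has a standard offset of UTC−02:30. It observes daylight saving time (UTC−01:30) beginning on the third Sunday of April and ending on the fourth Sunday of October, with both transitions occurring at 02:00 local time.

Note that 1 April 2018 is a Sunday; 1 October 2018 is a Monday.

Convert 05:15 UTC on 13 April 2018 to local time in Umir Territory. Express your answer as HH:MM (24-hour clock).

02:45

1 April 2018 is a Sunday, so the first Sunday is April 1 and the third is April 15.
1 October 2018 is a Monday, so the first Sunday is October 7 and the fourth is October 28.
At the standard offset (UTC−02:30), 05:15 UTC − 2h30m = 02:45 Umir Territory standard time.
Daylight saving runs 15 April – 28 October; the standard-time date in Umir Territory, 13 April 2018, is outside that window, so Umir Territory is on standard time at UTC−02:30.
05:15 UTC − 2h30m = 02:45 local.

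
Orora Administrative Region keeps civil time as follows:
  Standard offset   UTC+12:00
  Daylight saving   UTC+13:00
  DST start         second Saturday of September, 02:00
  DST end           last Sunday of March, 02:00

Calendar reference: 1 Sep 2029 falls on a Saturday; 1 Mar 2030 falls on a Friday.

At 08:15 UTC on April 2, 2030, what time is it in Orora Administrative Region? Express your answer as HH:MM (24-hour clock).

20:15

1 September 2029 is a Saturday, so the first Saturday is September 1 and the second is September 8.
1 March 2030 is a Friday, so Sundays fall on 3, 10, 17, 24, 31; the last is March 31.
At the standard offset (UTC+12:00), 08:15 UTC + 12h = 20:15 Orora Administrative Region standard time.
The standard-time date in Orora Administrative Region, April 2, 2030, is outside the daylight-saving period (8 September 2029 – 31 March 2030), so Orora Administrative Region is on standard time, UTC+12:00.
08:15 UTC + 12h = 20:15 local.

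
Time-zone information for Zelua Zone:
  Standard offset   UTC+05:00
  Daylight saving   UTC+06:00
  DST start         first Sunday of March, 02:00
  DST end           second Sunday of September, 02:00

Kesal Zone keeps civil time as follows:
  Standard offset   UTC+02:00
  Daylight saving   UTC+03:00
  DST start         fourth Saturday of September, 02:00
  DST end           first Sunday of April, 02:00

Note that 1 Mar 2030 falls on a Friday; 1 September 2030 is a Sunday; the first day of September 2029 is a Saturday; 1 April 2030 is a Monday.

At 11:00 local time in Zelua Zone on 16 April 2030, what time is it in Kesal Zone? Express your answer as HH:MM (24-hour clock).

1 March 2030 is a Friday, so the first Sunday is March 3.
1 September 2030 is a Sunday, so the first Sunday is September 1 and the second is September 8.
16 April 2030 lies within the daylight-saving period (3 March – 8 September), so Zelua Zone is on daylight time, UTC+06:00.
11:00 Zelua Zone − 6h = 05:00 UTC.
1 September 2029 is a Saturday, so the first Saturday is September 1 and the fourth is September 22.
1 April 2030 is a Monday, so the first Sunday is April 7.
At the standard offset (UTC+02:00), 05:00 UTC + 2h = 07:00 Kesal Zone standard time.
Daylight saving runs 22 September 2029 – 7 April 2030; the standard-time date in Kesal Zone, 16 April 2030, is outside that window, so Kesal Zone is on standard time at UTC+02:00.
05:00 UTC + 2h = 07:00 Kesal Zone.

07:00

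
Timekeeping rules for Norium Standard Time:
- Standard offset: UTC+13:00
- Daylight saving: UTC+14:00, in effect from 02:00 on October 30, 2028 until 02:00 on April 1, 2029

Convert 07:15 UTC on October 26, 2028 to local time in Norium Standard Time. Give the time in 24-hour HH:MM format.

20:15

At the standard offset (UTC+13:00), 07:15 UTC + 13h = 20:15 Norium Standard Time standard time.
Daylight saving runs 30 October 2028 – 1 April 2029; the standard-time date in Norium Standard Time, October 26, 2028, is outside that window, so Norium Standard Time is on standard time at UTC+13:00.
07:15 UTC + 13h = 20:15 local.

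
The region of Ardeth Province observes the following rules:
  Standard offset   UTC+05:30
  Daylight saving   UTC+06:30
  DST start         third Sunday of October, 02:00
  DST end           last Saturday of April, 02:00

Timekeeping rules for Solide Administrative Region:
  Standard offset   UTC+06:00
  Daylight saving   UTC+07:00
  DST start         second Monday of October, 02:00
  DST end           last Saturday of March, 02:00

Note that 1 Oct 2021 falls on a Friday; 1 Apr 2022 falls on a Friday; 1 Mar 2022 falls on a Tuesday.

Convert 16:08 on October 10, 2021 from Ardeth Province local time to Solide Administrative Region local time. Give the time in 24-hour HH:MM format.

16:38

1 October 2021 is a Friday, so the first Sunday is October 3 and the third is October 17.
1 April 2022 is a Friday, so Saturdays fall on 2, 9, 16, 23, 30; the last is April 30.
October 10, 2021 does not fall between 17 October 2021 and 30 April 2022, so daylight saving is not in effect and Ardeth Province is at UTC+05:30.
16:08 Ardeth Province − 5h30m = 10:38 UTC.
1 October 2021 is a Friday, so the first Monday is October 4 and the second is October 11.
1 March 2022 is a Tuesday, so Saturdays fall on 5, 12, 19, 26; the last is March 26.
At the standard offset (UTC+06:00), 10:38 UTC + 6h = 16:38 Solide Administrative Region standard time.
The standard-time date in Solide Administrative Region, October 10, 2021, is outside the daylight-saving period (11 October 2021 – 26 March 2022), so Solide Administrative Region is on standard time, UTC+06:00.
10:38 UTC + 6h = 16:38 Solide Administrative Region.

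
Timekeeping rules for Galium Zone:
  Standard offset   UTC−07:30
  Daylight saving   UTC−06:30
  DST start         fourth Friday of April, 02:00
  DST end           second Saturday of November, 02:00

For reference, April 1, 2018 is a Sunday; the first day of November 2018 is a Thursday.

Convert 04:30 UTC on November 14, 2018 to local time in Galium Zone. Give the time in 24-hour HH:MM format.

1 April 2018 is a Sunday, so the first Friday is April 6 and the fourth is April 27.
1 November 2018 is a Thursday, so the first Saturday is November 3 and the second is November 10.
At the standard offset (UTC−07:30), 04:30 UTC − 7h30m = 21:00 Galium Zone standard time (rolling into the previous day, 13 November 2018).
Daylight saving runs 27 April – 10 November; the standard-time date in Galium Zone, November 13, 2018, is outside that window, so Galium Zone is on standard time at UTC−07:30.
04:30 UTC − 7h30m = 21:00 local (rolling into the previous day, 13 November 2018).

21:00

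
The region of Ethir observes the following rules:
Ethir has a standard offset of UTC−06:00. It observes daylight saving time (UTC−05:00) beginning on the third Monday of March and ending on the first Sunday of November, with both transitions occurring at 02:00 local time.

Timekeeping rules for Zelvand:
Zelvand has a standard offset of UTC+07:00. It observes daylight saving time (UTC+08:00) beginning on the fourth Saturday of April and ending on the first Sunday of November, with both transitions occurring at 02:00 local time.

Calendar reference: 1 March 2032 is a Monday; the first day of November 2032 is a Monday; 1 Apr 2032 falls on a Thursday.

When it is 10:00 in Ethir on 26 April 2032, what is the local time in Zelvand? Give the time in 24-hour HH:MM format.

1 March 2032 is a Monday, so the first Monday is March 1 and the third is March 15.
1 November 2032 is a Monday, so the first Sunday is November 7.
Daylight saving runs 15 March – 7 November; 26 April 2032 is inside that window, so Ethir is at UTC−05:00.
10:00 Ethir + 5h = 15:00 UTC.
1 April 2032 is a Thursday, so the first Saturday is April 3 and the fourth is April 24.
1 November 2032 is a Monday, so the first Sunday is November 7.
At the standard offset (UTC+07:00), 15:00 UTC + 7h = 22:00 Zelvand standard time.
Daylight saving runs 24 April – 7 November; the standard-time date in Zelvand, 26 April 2032, is inside that window, so Zelvand is at UTC+08:00.
15:00 UTC + 8h = 23:00 Zelvand.

23:00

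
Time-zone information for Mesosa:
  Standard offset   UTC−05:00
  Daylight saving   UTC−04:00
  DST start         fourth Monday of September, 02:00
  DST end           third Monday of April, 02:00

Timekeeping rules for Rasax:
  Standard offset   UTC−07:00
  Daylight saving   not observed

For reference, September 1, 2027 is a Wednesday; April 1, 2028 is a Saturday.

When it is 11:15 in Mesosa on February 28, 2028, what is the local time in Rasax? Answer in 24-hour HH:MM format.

1 September 2027 is a Wednesday, so the first Monday is September 6 and the fourth is September 27.
1 April 2028 is a Saturday, so the first Monday is April 3 and the third is April 17.
Daylight saving runs 27 September 2027 – 17 April 2028; February 28, 2028 is inside that window, so Mesosa is at UTC−04:00.
11:15 Mesosa + 4h = 15:15 UTC.
Rasax stays on UTC−07:00 all year.
15:15 UTC − 7h = 08:15 Rasax.

08:15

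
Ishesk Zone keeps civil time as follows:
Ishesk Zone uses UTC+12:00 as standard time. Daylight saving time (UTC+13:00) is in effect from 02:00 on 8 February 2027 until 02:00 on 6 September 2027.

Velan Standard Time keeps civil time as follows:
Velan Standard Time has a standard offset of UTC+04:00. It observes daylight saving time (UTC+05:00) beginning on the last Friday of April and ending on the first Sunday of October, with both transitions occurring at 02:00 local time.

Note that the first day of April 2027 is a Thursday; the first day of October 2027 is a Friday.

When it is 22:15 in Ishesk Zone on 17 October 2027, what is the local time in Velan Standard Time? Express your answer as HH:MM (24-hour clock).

17 October 2027 is outside the daylight-saving period (8 February – 6 September), so Ishesk Zone is on standard time, UTC+12:00.
22:15 Ishesk Zone − 12h = 10:15 UTC.
1 April 2027 is a Thursday, so Fridays fall on 2, 9, 16, 23, 30; the last is April 30.
1 October 2027 is a Friday, so the first Sunday is October 3.
At the standard offset (UTC+04:00), 10:15 UTC + 4h = 14:15 Velan Standard Time standard time.
The standard-time date in Velan Standard Time, 17 October 2027, is outside the daylight-saving period (30 April – 3 October), so Velan Standard Time is on standard time, UTC+04:00.
10:15 UTC + 4h = 14:15 Velan Standard Time.

14:15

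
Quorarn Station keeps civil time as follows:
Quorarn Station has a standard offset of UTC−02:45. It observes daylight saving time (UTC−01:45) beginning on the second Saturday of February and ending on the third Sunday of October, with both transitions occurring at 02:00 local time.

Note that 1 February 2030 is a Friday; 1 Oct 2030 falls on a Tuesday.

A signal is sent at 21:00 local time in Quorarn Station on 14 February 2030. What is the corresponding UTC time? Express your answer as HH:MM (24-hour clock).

1 February 2030 is a Friday, so the first Saturday is February 2 and the second is February 9.
1 October 2030 is a Tuesday, so the first Sunday is October 6 and the third is October 20.
14 February 2030 falls between 9 February and 20 October, so daylight saving is in effect and Quorarn Station is at UTC−01:45.
21:00 local + 1h45m = 22:45 UTC.

22:45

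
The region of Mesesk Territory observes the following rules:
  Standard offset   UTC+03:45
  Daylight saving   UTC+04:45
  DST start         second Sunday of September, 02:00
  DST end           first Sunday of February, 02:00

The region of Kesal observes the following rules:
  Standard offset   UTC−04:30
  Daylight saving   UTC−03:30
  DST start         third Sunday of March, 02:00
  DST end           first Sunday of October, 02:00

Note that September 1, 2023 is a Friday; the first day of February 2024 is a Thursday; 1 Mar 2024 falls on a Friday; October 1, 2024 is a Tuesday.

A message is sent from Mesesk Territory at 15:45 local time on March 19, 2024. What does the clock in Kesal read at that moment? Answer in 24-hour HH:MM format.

08:30

1 September 2023 is a Friday, so the first Sunday is September 3 and the second is September 10.
1 February 2024 is a Thursday, so the first Sunday is February 4.
March 19, 2024 is outside the daylight-saving period (10 September 2023 – 4 February 2024), so Mesesk Territory is on standard time, UTC+03:45.
15:45 Mesesk Territory − 3h45m = 12:00 UTC.
1 March 2024 is a Friday, so the first Sunday is March 3 and the third is March 17.
1 October 2024 is a Tuesday, so the first Sunday is October 6.
At the standard offset (UTC−04:30), 12:00 UTC − 4h30m = 07:30 Kesal standard time.
Daylight saving runs 17 March – 6 October; the standard-time date in Kesal, March 19, 2024, is inside that window, so Kesal is at UTC−03:30.
12:00 UTC − 3h30m = 08:30 Kesal.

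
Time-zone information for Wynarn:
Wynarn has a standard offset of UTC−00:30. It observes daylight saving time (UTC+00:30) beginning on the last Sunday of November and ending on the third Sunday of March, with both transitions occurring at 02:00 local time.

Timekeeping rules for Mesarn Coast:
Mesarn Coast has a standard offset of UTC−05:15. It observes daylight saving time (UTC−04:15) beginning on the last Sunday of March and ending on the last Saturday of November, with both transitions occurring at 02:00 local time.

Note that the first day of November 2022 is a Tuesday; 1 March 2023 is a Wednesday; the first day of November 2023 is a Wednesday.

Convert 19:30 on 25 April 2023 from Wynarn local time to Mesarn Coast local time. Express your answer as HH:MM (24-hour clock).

15:45

1 November 2022 is a Tuesday, so Sundays fall on 6, 13, 20, 27; the last is November 27.
1 March 2023 is a Wednesday, so the first Sunday is March 5 and the third is March 19.
25 April 2023 is outside the daylight-saving period (27 November 2022 – 19 March 2023), so Wynarn is on standard time, UTC−00:30.
19:30 Wynarn + 0h30m = 20:00 UTC.
1 March 2023 is a Wednesday, so Sundays fall on 5, 12, 19, 26; the last is March 26.
1 November 2023 is a Wednesday, so Saturdays fall on 4, 11, 18, 25; the last is November 25.
At the standard offset (UTC−05:15), 20:00 UTC − 5h15m = 14:45 Mesarn Coast standard time.
Daylight saving runs 26 March – 25 November; the standard-time date in Mesarn Coast, 25 April 2023, is inside that window, so Mesarn Coast is at UTC−04:15.
20:00 UTC − 4h15m = 15:45 Mesarn Coast.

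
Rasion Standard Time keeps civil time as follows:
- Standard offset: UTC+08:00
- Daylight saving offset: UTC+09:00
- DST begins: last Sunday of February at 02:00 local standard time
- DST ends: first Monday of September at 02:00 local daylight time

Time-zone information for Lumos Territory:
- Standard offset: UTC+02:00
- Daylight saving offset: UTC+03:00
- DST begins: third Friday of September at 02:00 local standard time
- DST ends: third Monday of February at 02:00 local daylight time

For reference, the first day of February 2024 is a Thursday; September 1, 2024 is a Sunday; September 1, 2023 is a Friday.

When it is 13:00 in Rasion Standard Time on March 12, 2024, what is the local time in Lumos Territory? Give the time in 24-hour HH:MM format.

1 February 2024 is a Thursday, so Sundays fall on 4, 11, 18, 25; the last is February 25.
1 September 2024 is a Sunday, so the first Monday is September 2.
March 12, 2024 lies within the daylight-saving period (25 February – 2 September), so Rasion Standard Time is on daylight time, UTC+09:00.
13:00 Rasion Standard Time − 9h = 04:00 UTC.
1 September 2023 is a Friday, so the first Friday is September 1 and the third is September 15.
1 February 2024 is a Thursday, so the first Monday is February 5 and the third is February 19.
At the standard offset (UTC+02:00), 04:00 UTC + 2h = 06:00 Lumos Territory standard time.
Daylight saving runs 15 September 2023 – 19 February 2024; the standard-time date in Lumos Territory, March 12, 2024, is outside that window, so Lumos Territory is on standard time at UTC+02:00.
04:00 UTC + 2h = 06:00 Lumos Territory.

06:00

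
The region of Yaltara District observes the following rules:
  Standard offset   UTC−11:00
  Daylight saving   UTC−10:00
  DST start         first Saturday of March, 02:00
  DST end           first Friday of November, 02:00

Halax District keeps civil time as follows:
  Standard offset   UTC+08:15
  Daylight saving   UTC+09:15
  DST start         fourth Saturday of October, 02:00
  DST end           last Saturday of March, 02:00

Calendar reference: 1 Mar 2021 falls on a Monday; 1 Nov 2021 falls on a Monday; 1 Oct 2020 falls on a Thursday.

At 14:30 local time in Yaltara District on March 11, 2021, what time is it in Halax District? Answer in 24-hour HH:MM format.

09:45

1 March 2021 is a Monday, so the first Saturday is March 6.
1 November 2021 is a Monday, so the first Friday is November 5.
Daylight saving runs 6 March – 5 November; March 11, 2021 is inside that window, so Yaltara District is at UTC−10:00.
14:30 Yaltara District + 10h = 00:30 UTC (rolling into the next day, 12 March 2021).
1 October 2020 is a Thursday, so the first Saturday is October 3 and the fourth is October 24.
1 March 2021 is a Monday, so Saturdays fall on 6, 13, 20, 27; the last is March 27.
At the standard offset (UTC+08:15), 00:30 UTC + 8h15m = 08:45 Halax District standard time.
The standard-time date in Halax District, March 12, 2021, lies within the daylight-saving period (24 October 2020 – 27 March 2021), so Halax District is on daylight time, UTC+09:15.
00:30 UTC + 9h15m = 09:45 Halax District.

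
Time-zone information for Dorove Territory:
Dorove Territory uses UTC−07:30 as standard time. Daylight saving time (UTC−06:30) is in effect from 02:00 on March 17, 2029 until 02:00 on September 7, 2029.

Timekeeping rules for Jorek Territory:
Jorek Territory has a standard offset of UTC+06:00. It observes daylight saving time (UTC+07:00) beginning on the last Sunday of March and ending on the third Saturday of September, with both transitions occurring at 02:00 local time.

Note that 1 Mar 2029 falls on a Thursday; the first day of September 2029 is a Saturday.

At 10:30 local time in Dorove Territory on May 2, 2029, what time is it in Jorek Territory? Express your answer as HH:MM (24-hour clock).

00:00

May 2, 2029 lies within the daylight-saving period (17 March – 7 September), so Dorove Territory is on daylight time, UTC−06:30.
10:30 Dorove Territory + 6h30m = 17:00 UTC.
1 March 2029 is a Thursday, so Sundays fall on 4, 11, 18, 25; the last is March 25.
1 September 2029 is a Saturday, so the first Saturday is September 1 and the third is September 15.
At the standard offset (UTC+06:00), 17:00 UTC + 6h = 23:00 Jorek Territory standard time.
The standard-time date in Jorek Territory, May 2, 2029, lies within the daylight-saving period (25 March – 15 September), so Jorek Territory is on daylight time, UTC+07:00.
17:00 UTC + 7h = 00:00 Jorek Territory (rolling into the next day, 3 May 2029).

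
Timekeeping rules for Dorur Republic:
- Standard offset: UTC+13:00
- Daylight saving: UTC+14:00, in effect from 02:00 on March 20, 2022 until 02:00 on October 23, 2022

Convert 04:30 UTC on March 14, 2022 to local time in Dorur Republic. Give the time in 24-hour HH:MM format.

17:30

At the standard offset (UTC+13:00), 04:30 UTC + 13h = 17:30 Dorur Republic standard time.
The standard-time date in Dorur Republic, March 14, 2022, is outside the daylight-saving period (20 March – 23 October), so Dorur Republic is on standard time, UTC+13:00.
04:30 UTC + 13h = 17:30 local.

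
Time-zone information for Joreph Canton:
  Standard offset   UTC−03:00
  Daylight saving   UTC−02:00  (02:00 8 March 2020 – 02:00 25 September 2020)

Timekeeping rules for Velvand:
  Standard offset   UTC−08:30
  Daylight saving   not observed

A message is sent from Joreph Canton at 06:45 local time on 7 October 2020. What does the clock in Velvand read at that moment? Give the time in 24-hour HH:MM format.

01:15

7 October 2020 does not fall between 8 March and 25 September, so daylight saving is not in effect and Joreph Canton is at UTC−03:00.
06:45 Joreph Canton + 3h = 09:45 UTC.
Velvand stays on UTC−08:30 all year.
09:45 UTC − 8h30m = 01:15 Velvand.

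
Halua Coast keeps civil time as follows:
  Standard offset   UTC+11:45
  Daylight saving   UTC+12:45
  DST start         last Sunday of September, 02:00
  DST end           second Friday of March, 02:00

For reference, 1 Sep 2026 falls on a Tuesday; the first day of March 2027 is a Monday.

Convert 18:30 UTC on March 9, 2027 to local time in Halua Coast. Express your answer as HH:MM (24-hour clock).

1 September 2026 is a Tuesday, so Sundays fall on 6, 13, 20, 27; the last is September 27.
1 March 2027 is a Monday, so the first Friday is March 5 and the second is March 12.
At the standard offset (UTC+11:45), 18:30 UTC + 11h45m = 06:15 Halua Coast standard time (rolling into the next day, 10 March 2027).
Daylight saving runs 27 September 2026 – 12 March 2027; the standard-time date in Halua Coast, March 10, 2027, is inside that window, so Halua Coast is at UTC+12:45.
18:30 UTC + 12h45m = 07:15 local (rolling into the next day, 10 March 2027).

07:15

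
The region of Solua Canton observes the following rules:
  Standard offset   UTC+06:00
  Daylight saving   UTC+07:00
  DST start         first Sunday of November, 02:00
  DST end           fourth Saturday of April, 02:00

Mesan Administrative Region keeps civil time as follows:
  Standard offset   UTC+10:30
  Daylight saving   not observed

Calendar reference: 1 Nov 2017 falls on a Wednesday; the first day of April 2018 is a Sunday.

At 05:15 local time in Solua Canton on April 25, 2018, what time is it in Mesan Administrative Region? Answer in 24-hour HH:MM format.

1 November 2017 is a Wednesday, so the first Sunday is November 5.
1 April 2018 is a Sunday, so the first Saturday is April 7 and the fourth is April 28.
April 25, 2018 falls between 5 November 2017 and 28 April 2018, so daylight saving is in effect and Solua Canton is at UTC+07:00.
05:15 Solua Canton − 7h = 22:15 UTC (rolling into the previous day, 24 April 2018).
Mesan Administrative Region stays on UTC+10:30 all year.
22:15 UTC + 10h30m = 08:45 Mesan Administrative Region (rolling into the next day, 25 April 2018).

08:45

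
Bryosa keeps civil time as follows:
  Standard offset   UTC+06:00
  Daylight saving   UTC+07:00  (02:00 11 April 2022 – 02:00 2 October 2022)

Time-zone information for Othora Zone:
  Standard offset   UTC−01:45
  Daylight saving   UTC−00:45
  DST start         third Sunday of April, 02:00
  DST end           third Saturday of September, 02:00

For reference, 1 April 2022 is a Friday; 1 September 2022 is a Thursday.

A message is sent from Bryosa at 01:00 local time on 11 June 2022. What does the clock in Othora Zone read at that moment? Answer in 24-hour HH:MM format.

17:15

Daylight saving runs 11 April – 2 October; 11 June 2022 is inside that window, so Bryosa is at UTC+07:00.
01:00 Bryosa − 7h = 18:00 UTC (rolling into the previous day, 10 June 2022).
1 April 2022 is a Friday, so the first Sunday is April 3 and the third is April 17.
1 September 2022 is a Thursday, so the first Saturday is September 3 and the third is September 17.
At the standard offset (UTC−01:45), 18:00 UTC − 1h45m = 16:15 Othora Zone standard time.
The standard-time date in Othora Zone, 10 June 2022, falls between 17 April and 17 September, so daylight saving is in effect and Othora Zone is at UTC−00:45.
18:00 UTC − 0h45m = 17:15 Othora Zone.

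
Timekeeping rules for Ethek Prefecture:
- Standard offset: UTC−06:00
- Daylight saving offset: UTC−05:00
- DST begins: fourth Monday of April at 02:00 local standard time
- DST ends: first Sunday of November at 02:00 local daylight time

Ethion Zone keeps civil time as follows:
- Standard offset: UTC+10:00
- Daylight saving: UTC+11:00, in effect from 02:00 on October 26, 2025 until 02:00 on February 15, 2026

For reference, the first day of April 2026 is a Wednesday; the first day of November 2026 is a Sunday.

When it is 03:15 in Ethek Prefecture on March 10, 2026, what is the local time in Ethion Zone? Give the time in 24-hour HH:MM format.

1 April 2026 is a Wednesday, so the first Monday is April 6 and the fourth is April 27.
1 November 2026 is a Sunday, so the first Sunday is November 1.
March 10, 2026 does not fall between 27 April and 1 November, so daylight saving is not in effect and Ethek Prefecture is at UTC−06:00.
03:15 Ethek Prefecture + 6h = 09:15 UTC.
At the standard offset (UTC+10:00), 09:15 UTC + 10h = 19:15 Ethion Zone standard time.
The standard-time date in Ethion Zone, March 10, 2026, is outside the daylight-saving period (26 October 2025 – 15 February 2026), so Ethion Zone is on standard time, UTC+10:00.
09:15 UTC + 10h = 19:15 Ethion Zone.

19:15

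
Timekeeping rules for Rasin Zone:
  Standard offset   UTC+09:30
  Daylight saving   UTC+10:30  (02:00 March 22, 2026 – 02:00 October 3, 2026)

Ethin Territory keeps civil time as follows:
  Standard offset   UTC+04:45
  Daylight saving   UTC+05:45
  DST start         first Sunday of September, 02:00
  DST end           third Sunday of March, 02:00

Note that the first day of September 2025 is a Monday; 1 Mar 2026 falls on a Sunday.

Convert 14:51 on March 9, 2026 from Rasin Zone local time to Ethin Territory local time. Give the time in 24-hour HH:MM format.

March 9, 2026 does not fall between 22 March and 3 October, so daylight saving is not in effect and Rasin Zone is at UTC+09:30.
14:51 Rasin Zone − 9h30m = 05:21 UTC.
1 September 2025 is a Monday, so the first Sunday is September 7.
1 March 2026 is a Sunday, so the first Sunday is March 1 and the third is March 15.
At the standard offset (UTC+04:45), 05:21 UTC + 4h45m = 10:06 Ethin Territory standard time.
The standard-time date in Ethin Territory, March 9, 2026, lies within the daylight-saving period (7 September 2025 – 15 March 2026), so Ethin Territory is on daylight time, UTC+05:45.
05:21 UTC + 5h45m = 11:06 Ethin Territory.

11:06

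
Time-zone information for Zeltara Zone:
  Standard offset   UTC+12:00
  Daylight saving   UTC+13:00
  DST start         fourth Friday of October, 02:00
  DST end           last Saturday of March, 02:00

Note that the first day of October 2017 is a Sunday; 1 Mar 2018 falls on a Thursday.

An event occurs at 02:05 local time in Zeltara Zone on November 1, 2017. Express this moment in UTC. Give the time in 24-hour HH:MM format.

1 October 2017 is a Sunday, so the first Friday is October 6 and the fourth is October 27.
1 March 2018 is a Thursday, so Saturdays fall on 3, 10, 17, 24, 31; the last is March 31.
Daylight saving runs 27 October 2017 – 31 March 2018; November 1, 2017 is inside that window, so Zeltara Zone is at UTC+13:00.
02:05 local − 13h = 13:05 UTC (rolling into the previous day, 31 October 2017).

13:05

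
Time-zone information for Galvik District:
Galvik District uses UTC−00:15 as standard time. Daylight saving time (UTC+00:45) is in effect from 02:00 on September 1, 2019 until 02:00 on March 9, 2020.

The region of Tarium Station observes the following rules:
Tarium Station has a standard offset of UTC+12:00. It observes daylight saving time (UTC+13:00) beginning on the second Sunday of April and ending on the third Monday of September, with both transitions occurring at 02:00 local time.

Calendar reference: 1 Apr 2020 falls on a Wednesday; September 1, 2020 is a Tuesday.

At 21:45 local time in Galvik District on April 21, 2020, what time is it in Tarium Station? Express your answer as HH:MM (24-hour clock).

11:00

Daylight saving runs 1 September 2019 – 9 March 2020; April 21, 2020 is outside that window, so Galvik District is on standard time at UTC−00:15.
21:45 Galvik District + 0h15m = 22:00 UTC.
1 April 2020 is a Wednesday, so the first Sunday is April 5 and the second is April 12.
1 September 2020 is a Tuesday, so the first Monday is September 7 and the third is September 21.
At the standard offset (UTC+12:00), 22:00 UTC + 12h = 10:00 Tarium Station standard time (rolling into the next day, 22 April 2020).
The standard-time date in Tarium Station, April 22, 2020, lies within the daylight-saving period (12 April – 21 September), so Tarium Station is on daylight time, UTC+13:00.
22:00 UTC + 13h = 11:00 Tarium Station (rolling into the next day, 22 April 2020).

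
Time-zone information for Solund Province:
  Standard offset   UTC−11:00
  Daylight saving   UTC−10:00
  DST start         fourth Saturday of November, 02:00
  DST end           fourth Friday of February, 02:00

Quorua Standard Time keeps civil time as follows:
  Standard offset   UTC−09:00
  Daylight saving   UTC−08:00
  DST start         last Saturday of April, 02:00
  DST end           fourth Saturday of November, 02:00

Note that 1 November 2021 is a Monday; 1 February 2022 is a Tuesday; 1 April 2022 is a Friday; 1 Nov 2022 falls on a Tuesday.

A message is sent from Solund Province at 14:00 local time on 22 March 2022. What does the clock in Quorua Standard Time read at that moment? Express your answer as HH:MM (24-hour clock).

16:00

1 November 2021 is a Monday, so the first Saturday is November 6 and the fourth is November 27.
1 February 2022 is a Tuesday, so the first Friday is February 4 and the fourth is February 25.
Daylight saving runs 27 November 2021 – 25 February 2022; 22 March 2022 is outside that window, so Solund Province is on standard time at UTC−11:00.
14:00 Solund Province + 11h = 01:00 UTC (rolling into the next day, 23 March 2022).
1 April 2022 is a Friday, so Saturdays fall on 2, 9, 16, 23, 30; the last is April 30.
1 November 2022 is a Tuesday, so the first Saturday is November 5 and the fourth is November 26.
At the standard offset (UTC−09:00), 01:00 UTC − 9h = 16:00 Quorua Standard Time standard time (rolling into the previous day, 22 March 2022).
The standard-time date in Quorua Standard Time, 22 March 2022, is outside the daylight-saving period (30 April – 26 November), so Quorua Standard Time is on standard time, UTC−09:00.
01:00 UTC − 9h = 16:00 Quorua Standard Time (rolling into the previous day, 22 March 2022).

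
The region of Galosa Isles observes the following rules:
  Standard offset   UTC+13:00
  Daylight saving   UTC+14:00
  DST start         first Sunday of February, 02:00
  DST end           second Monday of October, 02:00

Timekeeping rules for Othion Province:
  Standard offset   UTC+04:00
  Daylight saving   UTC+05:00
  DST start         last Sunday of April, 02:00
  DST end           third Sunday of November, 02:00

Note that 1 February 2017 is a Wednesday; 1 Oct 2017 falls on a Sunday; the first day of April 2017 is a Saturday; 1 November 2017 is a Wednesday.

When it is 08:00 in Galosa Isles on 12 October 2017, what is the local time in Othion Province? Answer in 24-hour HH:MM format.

00:00

1 February 2017 is a Wednesday, so the first Sunday is February 5.
1 October 2017 is a Sunday, so the first Monday is October 2 and the second is October 9.
12 October 2017 is outside the daylight-saving period (5 February – 9 October), so Galosa Isles is on standard time, UTC+13:00.
08:00 Galosa Isles − 13h = 19:00 UTC (rolling into the previous day, 11 October 2017).
1 April 2017 is a Saturday, so Sundays fall on 2, 9, 16, 23, 30; the last is April 30.
1 November 2017 is a Wednesday, so the first Sunday is November 5 and the third is November 19.
At the standard offset (UTC+04:00), 19:00 UTC + 4h = 23:00 Othion Province standard time.
The standard-time date in Othion Province, 11 October 2017, falls between 30 April and 19 November, so daylight saving is in effect and Othion Province is at UTC+05:00.
19:00 UTC + 5h = 00:00 Othion Province (rolling into the next day, 12 October 2017).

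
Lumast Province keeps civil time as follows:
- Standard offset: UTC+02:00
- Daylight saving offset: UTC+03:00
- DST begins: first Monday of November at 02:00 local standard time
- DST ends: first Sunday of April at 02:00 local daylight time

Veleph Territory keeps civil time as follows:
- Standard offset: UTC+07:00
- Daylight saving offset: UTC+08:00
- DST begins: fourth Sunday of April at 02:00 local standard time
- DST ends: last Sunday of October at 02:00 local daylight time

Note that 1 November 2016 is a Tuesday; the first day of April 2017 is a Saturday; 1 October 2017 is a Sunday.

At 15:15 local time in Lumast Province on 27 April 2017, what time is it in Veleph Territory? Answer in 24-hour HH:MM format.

1 November 2016 is a Tuesday, so the first Monday is November 7.
1 April 2017 is a Saturday, so the first Sunday is April 2.
27 April 2017 does not fall between 7 November 2016 and 2 April 2017, so daylight saving is not in effect and Lumast Province is at UTC+02:00.
15:15 Lumast Province − 2h = 13:15 UTC.
1 April 2017 is a Saturday, so the first Sunday is April 2 and the fourth is April 23.
1 October 2017 is a Sunday, so Sundays fall on 1, 8, 15, 22, 29; the last is October 29.
At the standard offset (UTC+07:00), 13:15 UTC + 7h = 20:15 Veleph Territory standard time.
The standard-time date in Veleph Territory, 27 April 2017, lies within the daylight-saving period (23 April – 29 October), so Veleph Territory is on daylight time, UTC+08:00.
13:15 UTC + 8h = 21:15 Veleph Territory.

21:15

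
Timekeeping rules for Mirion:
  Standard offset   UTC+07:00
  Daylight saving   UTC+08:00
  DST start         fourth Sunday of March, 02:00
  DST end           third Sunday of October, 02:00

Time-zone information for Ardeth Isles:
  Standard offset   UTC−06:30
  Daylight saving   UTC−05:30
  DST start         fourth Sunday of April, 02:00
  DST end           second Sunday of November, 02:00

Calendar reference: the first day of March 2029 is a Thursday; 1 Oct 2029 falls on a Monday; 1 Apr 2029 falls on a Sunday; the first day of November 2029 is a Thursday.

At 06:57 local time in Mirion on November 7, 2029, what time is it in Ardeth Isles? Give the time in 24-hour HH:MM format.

18:27

1 March 2029 is a Thursday, so the first Sunday is March 4 and the fourth is March 25.
1 October 2029 is a Monday, so the first Sunday is October 7 and the third is October 21.
November 7, 2029 is outside the daylight-saving period (25 March – 21 October), so Mirion is on standard time, UTC+07:00.
06:57 Mirion − 7h = 23:57 UTC (rolling into the previous day, 6 November 2029).
1 April 2029 is a Sunday, so the first Sunday is April 1 and the fourth is April 22.
1 November 2029 is a Thursday, so the first Sunday is November 4 and the second is November 11.
At the standard offset (UTC−06:30), 23:57 UTC − 6h30m = 17:27 Ardeth Isles standard time.
Daylight saving runs 22 April – 11 November; the standard-time date in Ardeth Isles, November 6, 2029, is inside that window, so Ardeth Isles is at UTC−05:30.
23:57 UTC − 5h30m = 18:27 Ardeth Isles.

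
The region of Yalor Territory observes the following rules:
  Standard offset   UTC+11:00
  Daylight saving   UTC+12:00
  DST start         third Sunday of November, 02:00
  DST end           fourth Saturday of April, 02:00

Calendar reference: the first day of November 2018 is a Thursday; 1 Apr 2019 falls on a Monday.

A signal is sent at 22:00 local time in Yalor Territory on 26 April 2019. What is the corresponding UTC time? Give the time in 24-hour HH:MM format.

1 November 2018 is a Thursday, so the first Sunday is November 4 and the third is November 18.
1 April 2019 is a Monday, so the first Saturday is April 6 and the fourth is April 27.
Daylight saving runs 18 November 2018 – 27 April 2019; 26 April 2019 is inside that window, so Yalor Territory is at UTC+12:00.
22:00 local − 12h = 10:00 UTC.

10:00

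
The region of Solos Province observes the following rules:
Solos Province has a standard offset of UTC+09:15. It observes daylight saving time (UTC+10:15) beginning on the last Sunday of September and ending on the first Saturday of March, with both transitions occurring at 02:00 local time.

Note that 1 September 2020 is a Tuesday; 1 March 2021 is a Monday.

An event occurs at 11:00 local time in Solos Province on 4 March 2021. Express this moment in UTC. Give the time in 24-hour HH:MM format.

1 September 2020 is a Tuesday, so Sundays fall on 6, 13, 20, 27; the last is September 27.
1 March 2021 is a Monday, so the first Saturday is March 6.
4 March 2021 falls between 27 September 2020 and 6 March 2021, so daylight saving is in effect and Solos Province is at UTC+10:15.
11:00 local − 10h15m = 00:45 UTC.

00:45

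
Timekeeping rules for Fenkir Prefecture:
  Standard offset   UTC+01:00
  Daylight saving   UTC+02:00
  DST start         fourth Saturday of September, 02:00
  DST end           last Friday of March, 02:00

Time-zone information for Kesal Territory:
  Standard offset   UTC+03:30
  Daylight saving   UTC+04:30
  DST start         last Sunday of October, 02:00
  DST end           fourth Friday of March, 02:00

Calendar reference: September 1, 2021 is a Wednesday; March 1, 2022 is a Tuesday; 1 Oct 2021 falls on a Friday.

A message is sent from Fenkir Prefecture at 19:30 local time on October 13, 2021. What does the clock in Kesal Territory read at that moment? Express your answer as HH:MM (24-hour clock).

1 September 2021 is a Wednesday, so the first Saturday is September 4 and the fourth is September 25.
1 March 2022 is a Tuesday, so Fridays fall on 4, 11, 18, 25; the last is March 25.
October 13, 2021 falls between 25 September 2021 and 25 March 2022, so daylight saving is in effect and Fenkir Prefecture is at UTC+02:00.
19:30 Fenkir Prefecture − 2h = 17:30 UTC.
1 October 2021 is a Friday, so Sundays fall on 3, 10, 17, 24, 31; the last is October 31.
1 March 2022 is a Tuesday, so the first Friday is March 4 and the fourth is March 25.
At the standard offset (UTC+03:30), 17:30 UTC + 3h30m = 21:00 Kesal Territory standard time.
Daylight saving runs 31 October 2021 – 25 March 2022; the standard-time date in Kesal Territory, October 13, 2021, is outside that window, so Kesal Territory is on standard time at UTC+03:30.
17:30 UTC + 3h30m = 21:00 Kesal Territory.

21:00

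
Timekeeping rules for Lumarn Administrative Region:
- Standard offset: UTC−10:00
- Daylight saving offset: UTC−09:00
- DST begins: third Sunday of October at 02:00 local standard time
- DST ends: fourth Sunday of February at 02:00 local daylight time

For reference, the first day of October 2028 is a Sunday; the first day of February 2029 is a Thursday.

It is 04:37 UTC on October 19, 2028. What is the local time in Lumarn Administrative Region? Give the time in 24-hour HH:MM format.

1 October 2028 is a Sunday, so the first Sunday is October 1 and the third is October 15.
1 February 2029 is a Thursday, so the first Sunday is February 4 and the fourth is February 25.
At the standard offset (UTC−10:00), 04:37 UTC − 10h = 18:37 Lumarn Administrative Region standard time (rolling into the previous day, 18 October 2028).
The standard-time date in Lumarn Administrative Region, October 18, 2028, lies within the daylight-saving period (15 October 2028 – 25 February 2029), so Lumarn Administrative Region is on daylight time, UTC−09:00.
04:37 UTC − 9h = 19:37 local (rolling into the previous day, 18 October 2028).

19:37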